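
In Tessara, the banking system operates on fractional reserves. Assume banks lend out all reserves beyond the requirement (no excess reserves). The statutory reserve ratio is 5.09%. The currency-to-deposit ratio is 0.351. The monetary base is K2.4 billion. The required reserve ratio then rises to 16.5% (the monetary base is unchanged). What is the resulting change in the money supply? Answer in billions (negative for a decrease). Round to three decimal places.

-1.784 billion

Initially m₁ = (1 + 0.351) / (0.0509 + 0.351) ≈ 3.36153, so M₁ = 3.36153 × 2.4 ≈ 8.0677 billion.
After the change m₂ = (1 + 0.351) / (0.165 + 0.351) ≈ 2.61822, so M₂ = 2.61822 × 2.4 ≈ 6.2837 billion.
ΔM = M₂ − M₁ = 6.2837 − 8.0677 = -1.784 billion.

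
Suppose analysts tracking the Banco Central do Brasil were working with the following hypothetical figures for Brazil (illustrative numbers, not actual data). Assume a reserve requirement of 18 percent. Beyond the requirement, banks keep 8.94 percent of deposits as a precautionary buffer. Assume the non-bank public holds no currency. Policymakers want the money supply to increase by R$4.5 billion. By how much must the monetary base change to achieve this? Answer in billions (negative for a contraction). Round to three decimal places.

R$1.212 billion

The money multiplier is m = 1 / (rr + e) = 1 / (0.18 + 0.0894) ≈ 3.71195.
ΔMB = ΔM / m = (+4.5) / 3.71195 ≈ 1.2123 billion.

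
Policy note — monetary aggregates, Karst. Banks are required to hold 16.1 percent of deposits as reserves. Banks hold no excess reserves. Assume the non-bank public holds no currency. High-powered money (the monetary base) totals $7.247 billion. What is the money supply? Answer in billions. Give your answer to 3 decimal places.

With no currency drain or excess reserves, the money multiplier is m = 1/rr = 1/0.161 ≈ 6.21118.
Money supply M = m × MB = 6.21118 × 7.247 ≈ 45.0124 billion.

$45.012 billion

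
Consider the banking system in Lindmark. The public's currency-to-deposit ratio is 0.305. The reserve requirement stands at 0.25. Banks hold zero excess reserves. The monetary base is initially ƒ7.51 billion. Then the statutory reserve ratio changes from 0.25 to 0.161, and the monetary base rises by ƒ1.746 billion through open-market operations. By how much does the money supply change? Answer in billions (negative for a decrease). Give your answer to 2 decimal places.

ƒ8.26 billion

Before: m₁ = (1 + 0.305) / (0.25 + 0.305) ≈ 2.3514, MB₁ = 7.51, so M₁ = 2.3514 × 7.51 ≈ 17.659 billion.
After: m₂ = (1 + 0.305) / (0.161 + 0.305) ≈ 2.8004, MB₂ = 7.51 + 1.746 = 9.256, so M₂ = 2.8004 × 9.256 ≈ 25.9205 billion.
ΔM = M₂ − M₁ = 25.9205 − 17.659 = 8.2615 billion.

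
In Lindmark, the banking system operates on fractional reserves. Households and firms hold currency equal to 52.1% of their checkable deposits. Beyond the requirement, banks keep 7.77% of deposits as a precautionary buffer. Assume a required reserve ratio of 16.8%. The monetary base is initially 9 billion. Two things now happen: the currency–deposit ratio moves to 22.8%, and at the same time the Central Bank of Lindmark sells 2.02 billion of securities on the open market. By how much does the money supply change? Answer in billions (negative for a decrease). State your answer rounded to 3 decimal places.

0.240 billion

Before: m₁ = (1 + 0.521) / (0.168 + 0.0777 + 0.521) ≈ 1.98383, MB₁ = 9, so M₁ = 1.98383 × 9 ≈ 17.8545 billion.
After: m₂ = (1 + 0.228) / (0.168 + 0.0777 + 0.228) ≈ 2.59236, MB₂ = 9 − 2.02 = 6.98, so M₂ = 2.59236 × 6.98 ≈ 18.0947 billion.
ΔM = M₂ − M₁ = 18.0947 − 17.8545 = 0.2402 billion.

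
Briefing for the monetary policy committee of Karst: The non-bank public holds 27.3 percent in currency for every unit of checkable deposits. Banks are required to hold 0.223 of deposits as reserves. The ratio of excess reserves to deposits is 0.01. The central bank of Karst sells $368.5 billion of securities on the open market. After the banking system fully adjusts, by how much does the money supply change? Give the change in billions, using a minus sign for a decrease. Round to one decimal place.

The money multiplier is m = (1 + c) / (rr + e + c) = (1 + 0.273) / (0.223 + 0.01 + 0.273) ≈ 2.51581.
The sale removes 368.5 billion of base, so ΔM = m × ΔMB = 2.51581 × (−368.5) ≈ -927.076 billion.

-927.1 billion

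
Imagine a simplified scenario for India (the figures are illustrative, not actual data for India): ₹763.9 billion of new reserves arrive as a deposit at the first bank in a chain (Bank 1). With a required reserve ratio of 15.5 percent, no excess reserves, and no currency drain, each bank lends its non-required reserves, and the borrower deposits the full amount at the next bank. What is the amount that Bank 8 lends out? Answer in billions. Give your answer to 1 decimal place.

₹198.6 billion

Each bank lends a fraction (1 − rr) = 0.8450 of the deposit it receives, so Bank 8 receives 763.9·0.8450^7 and lends 763.9·0.8450^8 ≈ 198.5593 billion.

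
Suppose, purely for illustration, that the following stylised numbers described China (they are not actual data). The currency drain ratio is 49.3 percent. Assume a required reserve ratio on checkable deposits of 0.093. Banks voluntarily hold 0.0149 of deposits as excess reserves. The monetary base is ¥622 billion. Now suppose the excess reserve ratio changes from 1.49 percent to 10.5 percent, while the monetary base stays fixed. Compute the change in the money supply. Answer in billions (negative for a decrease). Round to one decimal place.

Initially m₁ = (1 + 0.493) / (0.093 + 0.0149 + 0.493) ≈ 2.48461, so M₁ = 2.48461 × 622 ≈ 1545.4274 billion.
After the change m₂ = (1 + 0.493) / (0.093 + 0.105 + 0.493) ≈ 2.16064, so M₂ = 2.16064 × 622 ≈ 1343.9181 billion.
ΔM = M₂ − M₁ = 1343.9181 − 1545.4274 = -201.5093 billion.

-201.5 billion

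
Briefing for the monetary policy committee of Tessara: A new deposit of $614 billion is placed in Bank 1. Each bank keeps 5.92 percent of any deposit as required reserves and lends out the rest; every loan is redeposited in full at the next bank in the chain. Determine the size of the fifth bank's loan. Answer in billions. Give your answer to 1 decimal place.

$452.5 billion

Each bank lends a fraction (1 − rr) = 0.9408 of the deposit it receives, so Bank 5 receives 614·0.9408^4 and lends 614·0.9408^5 ≈ 452.5379 billion.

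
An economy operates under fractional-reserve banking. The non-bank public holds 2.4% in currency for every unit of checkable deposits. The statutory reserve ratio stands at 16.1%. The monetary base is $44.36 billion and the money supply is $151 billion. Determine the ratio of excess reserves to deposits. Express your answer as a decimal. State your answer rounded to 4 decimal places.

0.1158

Using m = M/MB = 151/44.36 ≈ 3.403968. Since m = (1 + c)/(c + rr + e), the denominator satisfies c + rr + e = (1 + c)/m = (1 + 0.024) / 3.403968 ≈ 0.300825.
With c = 0.024 and rr = 0.161, the ratio of excess reserves to deposits is 0.300825 − 0.024 − 0.161 = 0.115825.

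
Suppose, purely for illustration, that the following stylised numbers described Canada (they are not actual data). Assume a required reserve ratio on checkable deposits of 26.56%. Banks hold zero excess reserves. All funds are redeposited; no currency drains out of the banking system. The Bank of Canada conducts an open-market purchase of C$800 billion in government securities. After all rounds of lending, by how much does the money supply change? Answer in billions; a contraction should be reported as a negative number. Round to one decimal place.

The simple money multiplier is m = 1/rr = 1/0.2656 ≈ 3.76506.
An open-market purchase increases the monetary base by 800 billion, so ΔM = m × ΔMB = 3.76506 × 800 = 3012.048 billion.

C$3012.0 billion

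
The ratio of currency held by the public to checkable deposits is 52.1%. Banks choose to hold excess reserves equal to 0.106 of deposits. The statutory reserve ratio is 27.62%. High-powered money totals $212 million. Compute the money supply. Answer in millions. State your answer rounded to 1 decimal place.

The money multiplier is m = (1 + c) / (rr + e + c) = (1 + 0.521) / (0.2762 + 0.106 + 0.521) ≈ 1.68401.
So M = m × MB = 1.68401 × 212 ≈ 357.0101 million.

$357.0 million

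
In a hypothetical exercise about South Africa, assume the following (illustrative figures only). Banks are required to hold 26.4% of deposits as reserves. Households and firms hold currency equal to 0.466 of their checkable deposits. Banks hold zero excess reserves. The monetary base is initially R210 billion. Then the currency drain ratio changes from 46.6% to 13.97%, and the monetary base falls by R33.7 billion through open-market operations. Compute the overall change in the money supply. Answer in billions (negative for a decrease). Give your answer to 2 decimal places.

R75.99 billion

Before: m₁ = (1 + 0.466) / (0.264 + 0.466) ≈ 2.008219, MB₁ = 210, so M₁ = 2.008219 × 210 ≈ 421.726 billion.
After: m₂ = (1 + 0.1397) / (0.264 + 0.1397) ≈ 2.823136, MB₂ = 210 − 33.7 = 176.3, so M₂ = 2.823136 × 176.3 ≈ 497.7189 billion.
ΔM = M₂ − M₁ = 497.7189 − 421.726 = 75.9929 billion.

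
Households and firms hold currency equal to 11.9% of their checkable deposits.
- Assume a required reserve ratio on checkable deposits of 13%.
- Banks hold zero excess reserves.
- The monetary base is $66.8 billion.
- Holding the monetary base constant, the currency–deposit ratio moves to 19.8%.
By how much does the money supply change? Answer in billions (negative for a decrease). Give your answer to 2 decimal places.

-56.21 billion

Initially m₁ = (1 + 0.119) / (0.13 + 0.119) ≈ 4.49398, so M₁ = 4.49398 × 66.8 ≈ 300.1979 billion.
After the change m₂ = (1 + 0.198) / (0.13 + 0.198) ≈ 3.65244, so M₂ = 3.65244 × 66.8 ≈ 243.983 billion.
ΔM = M₂ − M₁ = 243.983 − 300.1979 = -56.2149 billion.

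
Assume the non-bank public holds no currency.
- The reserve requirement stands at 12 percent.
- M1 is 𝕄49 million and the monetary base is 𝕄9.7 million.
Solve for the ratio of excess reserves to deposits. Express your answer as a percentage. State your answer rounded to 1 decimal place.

7.8%

Using m = M/MB = 49/9.7 ≈ 5.051546. Since m = (1 + c)/(c + rr + e), the denominator satisfies c + rr + e = (1 + c)/m = (1 + 0) / 5.051546 ≈ 0.197959.
With c = 0 and rr = 0.12, the ratio of excess reserves to deposits is 0.197959 − 0 − 0.12 = 0.077959.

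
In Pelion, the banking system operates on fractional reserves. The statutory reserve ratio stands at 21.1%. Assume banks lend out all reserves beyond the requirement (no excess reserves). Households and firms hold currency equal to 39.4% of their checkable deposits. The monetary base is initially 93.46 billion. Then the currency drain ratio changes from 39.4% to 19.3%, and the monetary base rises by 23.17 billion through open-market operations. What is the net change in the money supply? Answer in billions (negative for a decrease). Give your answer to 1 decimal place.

Before: m₁ = (1 + 0.394) / (0.211 + 0.394) ≈ 2.30413, MB₁ = 93.46, so M₁ = 2.30413 × 93.46 ≈ 215.344 billion.
After: m₂ = (1 + 0.193) / (0.211 + 0.193) ≈ 2.95297, MB₂ = 93.46 + 23.17 = 116.63, so M₂ = 2.95297 × 116.63 ≈ 344.4049 billion.
ΔM = M₂ − M₁ = 344.4049 − 215.344 = 129.0609 billion.

129.1 billion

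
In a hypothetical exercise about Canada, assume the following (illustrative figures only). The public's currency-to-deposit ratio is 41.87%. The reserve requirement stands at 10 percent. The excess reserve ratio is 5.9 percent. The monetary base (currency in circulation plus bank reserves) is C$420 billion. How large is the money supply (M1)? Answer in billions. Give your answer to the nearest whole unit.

C$1031 billion

The money multiplier is m = (1 + c) / (rr + e + c) = (1 + 0.4187) / (0.1 + 0.059 + 0.4187) ≈ 2.4558.
So M = m × MB = 2.4558 × 420 = 1031.436 billion.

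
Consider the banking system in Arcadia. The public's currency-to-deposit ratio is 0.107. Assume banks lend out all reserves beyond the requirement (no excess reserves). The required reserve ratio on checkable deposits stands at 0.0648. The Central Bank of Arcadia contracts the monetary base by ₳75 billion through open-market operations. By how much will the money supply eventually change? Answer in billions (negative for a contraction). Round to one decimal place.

-483.3 billion

The money multiplier is m = (1 + c) / (rr + c) = (1 + 0.107) / (0.0648 + 0.107) ≈ 6.4435.
The sale removes 75 billion of base, so ΔM = m × ΔMB = 6.4435 × (−75) = -483.2625 billion.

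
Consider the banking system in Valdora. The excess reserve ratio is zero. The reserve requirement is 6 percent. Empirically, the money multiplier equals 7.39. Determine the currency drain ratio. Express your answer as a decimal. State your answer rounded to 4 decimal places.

0.0871

Using m = 7.39. From m = (1 + c)/(c + rr + e), rearranging gives 1 + c = m·(c + rr + e), so c·(1 − m) = m·(rr + e) − 1.
Hence c = [m·(rr + e) − 1]/(1 − m) = [7.39 × (0.06 + 0) − 1] / (1 − 7.39) ≈ 0.087105.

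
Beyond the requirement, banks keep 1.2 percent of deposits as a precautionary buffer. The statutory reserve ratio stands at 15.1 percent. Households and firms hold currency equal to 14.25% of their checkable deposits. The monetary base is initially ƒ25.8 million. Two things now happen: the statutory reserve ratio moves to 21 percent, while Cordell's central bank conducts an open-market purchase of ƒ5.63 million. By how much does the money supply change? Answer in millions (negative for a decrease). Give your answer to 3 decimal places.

ƒ2.029 million

Before: m₁ = (1 + 0.1425) / (0.151 + 0.012 + 0.1425) ≈ 3.739771, MB₁ = 25.8, so M₁ = 3.739771 × 25.8 ≈ 96.4861 million.
After: m₂ = (1 + 0.1425) / (0.21 + 0.012 + 0.1425) ≈ 3.134431, MB₂ = 25.8 + 5.63 = 31.43, so M₂ = 3.134431 × 31.43 ≈ 98.5152 million.
ΔM = M₂ − M₁ = 98.5152 − 96.4861 = 2.0291 million.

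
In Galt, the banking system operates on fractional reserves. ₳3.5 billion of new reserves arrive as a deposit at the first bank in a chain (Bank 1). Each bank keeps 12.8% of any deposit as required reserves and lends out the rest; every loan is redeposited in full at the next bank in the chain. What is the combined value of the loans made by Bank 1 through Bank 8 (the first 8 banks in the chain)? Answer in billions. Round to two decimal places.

₳15.87 billion

Bank i lends (1 − rr)^i of the original deposit: Bank 1 lends 3.5·0.8720 = 3.0520, Bank 2 lends 3.5·0.8720² ≈ 2.6613, and so on.
Summing a geometric series: total = 3.5·[0.8720·(1 − 0.8720^8) / (1 − 0.8720)] ≈ 15.8729 billion.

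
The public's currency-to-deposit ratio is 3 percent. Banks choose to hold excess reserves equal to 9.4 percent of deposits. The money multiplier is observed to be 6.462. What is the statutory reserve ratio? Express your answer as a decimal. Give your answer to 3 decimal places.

Using m = 6.462. Since m = (1 + c)/(c + rr + e), the denominator satisfies c + rr + e = (1 + c)/m = (1 + 0.03) / 6.462 ≈ 0.159393.
With c = 0.03 and e = 0.094, the statutory reserve ratio is 0.159393 − 0.03 − 0.094 = 0.035393.

0.035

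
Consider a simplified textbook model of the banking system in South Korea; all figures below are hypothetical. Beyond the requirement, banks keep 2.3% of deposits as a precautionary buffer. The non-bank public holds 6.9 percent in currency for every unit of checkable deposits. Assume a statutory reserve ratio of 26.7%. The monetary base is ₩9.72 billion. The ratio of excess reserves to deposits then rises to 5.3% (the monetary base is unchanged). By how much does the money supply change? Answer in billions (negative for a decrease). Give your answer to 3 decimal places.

-2.232 billion

Initially m₁ = (1 + 0.069) / (0.267 + 0.023 + 0.069) ≈ 2.97772, so M₁ = 2.97772 × 9.72 ≈ 28.9434 billion.
After the change m₂ = (1 + 0.069) / (0.267 + 0.053 + 0.069) ≈ 2.74807, so M₂ = 2.74807 × 9.72 ≈ 26.7112 billion.
ΔM = M₂ − M₁ = 26.7112 − 28.9434 = -2.2322 billion.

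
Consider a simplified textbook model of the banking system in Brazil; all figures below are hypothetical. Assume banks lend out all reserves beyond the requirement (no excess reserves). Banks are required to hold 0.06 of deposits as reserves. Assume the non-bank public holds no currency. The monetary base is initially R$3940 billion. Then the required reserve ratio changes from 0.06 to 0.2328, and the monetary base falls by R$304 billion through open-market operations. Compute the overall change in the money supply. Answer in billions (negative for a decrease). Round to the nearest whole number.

-50048 billion

Before: m₁ = 1 / (0.06) ≈ 16.66667, MB₁ = 3940, so M₁ = 16.66667 × 3940 = 65666.6798 billion.
After: m₂ = 1 / (0.2328) ≈ 4.29553, MB₂ = 3940 − 304 = 3636, so M₂ = 4.29553 × 3636 ≈ 15618.5471 billion.
ΔM = M₂ − M₁ = 15618.5471 − 65666.6798 = -50048.1327 billion.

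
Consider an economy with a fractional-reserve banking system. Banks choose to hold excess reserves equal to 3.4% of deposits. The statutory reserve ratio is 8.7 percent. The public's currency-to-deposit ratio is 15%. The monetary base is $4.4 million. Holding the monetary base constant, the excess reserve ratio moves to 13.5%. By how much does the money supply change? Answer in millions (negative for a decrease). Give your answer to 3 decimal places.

Initially m₁ = (1 + 0.15) / (0.087 + 0.034 + 0.15) ≈ 4.24354, so M₁ = 4.24354 × 4.4 ≈ 18.6716 million.
After the change m₂ = (1 + 0.15) / (0.087 + 0.135 + 0.15) ≈ 3.09140, so M₂ = 3.09140 × 4.4 ≈ 13.6022 million.
ΔM = M₂ − M₁ = 13.6022 − 18.6716 = -5.0694 million.

-5.069 million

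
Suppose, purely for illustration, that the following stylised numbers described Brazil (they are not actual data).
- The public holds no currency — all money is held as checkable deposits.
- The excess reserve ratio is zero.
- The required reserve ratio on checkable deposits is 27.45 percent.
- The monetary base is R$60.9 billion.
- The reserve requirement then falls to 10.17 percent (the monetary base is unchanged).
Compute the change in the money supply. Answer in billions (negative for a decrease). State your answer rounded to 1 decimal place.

Initially m₁ = 1 / (0.2745) ≈ 3.6430, so M₁ = 3.6430 × 60.9 = 221.8587 billion.
After the change m₂ = 1 / (0.1017) ≈ 9.8328, so M₂ = 9.8328 × 60.9 ≈ 598.8175 billion.
ΔM = M₂ − M₁ = 598.8175 − 221.8587 = 376.9588 billion.

R$377.0 billion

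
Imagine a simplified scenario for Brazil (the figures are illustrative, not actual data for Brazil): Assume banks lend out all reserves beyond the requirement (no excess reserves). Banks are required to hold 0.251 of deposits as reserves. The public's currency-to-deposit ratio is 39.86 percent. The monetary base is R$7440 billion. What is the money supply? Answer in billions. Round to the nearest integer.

The money multiplier is m = (1 + c) / (rr + c) = (1 + 0.3986) / (0.251 + 0.3986) ≈ 2.15302.
So M = m × MB = 2.15302 × 7440 = 16018.4688 billion.

R$16018 billion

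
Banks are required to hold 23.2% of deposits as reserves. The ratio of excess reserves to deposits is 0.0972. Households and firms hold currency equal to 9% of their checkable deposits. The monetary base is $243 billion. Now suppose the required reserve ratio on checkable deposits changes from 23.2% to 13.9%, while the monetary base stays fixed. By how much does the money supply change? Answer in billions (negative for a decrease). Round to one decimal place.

$180.1 billion

Initially m₁ = (1 + 0.09) / (0.232 + 0.0972 + 0.09) ≈ 2.60019, so M₁ = 2.60019 × 243 ≈ 631.8462 billion.
After the change m₂ = (1 + 0.09) / (0.139 + 0.0972 + 0.09) ≈ 3.34151, so M₂ = 3.34151 × 243 ≈ 811.9869 billion.
ΔM = M₂ − M₁ = 811.9869 − 631.8462 = 180.1407 billion.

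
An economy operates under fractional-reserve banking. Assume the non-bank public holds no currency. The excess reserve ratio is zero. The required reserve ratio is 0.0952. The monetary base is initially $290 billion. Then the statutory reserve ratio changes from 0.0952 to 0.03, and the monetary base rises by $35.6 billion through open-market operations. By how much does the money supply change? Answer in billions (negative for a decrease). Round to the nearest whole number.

$7807 billion

Before: m₁ = 1 / (0.0952) ≈ 10.5042, MB₁ = 290, so M₁ = 10.5042 × 290 = 3046.218 billion.
After: m₂ = 1 / (0.03) ≈ 33.3333, MB₂ = 290 + 35.6 = 325.6, so M₂ = 33.3333 × 325.6 ≈ 10853.3225 billion.
ΔM = M₂ − M₁ = 10853.3225 − 3046.218 = 7807.1045 billion.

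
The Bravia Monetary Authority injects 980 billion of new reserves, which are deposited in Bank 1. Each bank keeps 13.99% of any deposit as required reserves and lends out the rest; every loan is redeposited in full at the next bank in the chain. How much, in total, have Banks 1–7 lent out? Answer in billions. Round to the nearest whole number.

Bank i lends (1 − rr)^i of the original deposit: Bank 1 lends 980·0.8601 = 842.8980, Bank 2 lends 980·0.8601² ≈ 724.9766, and so on.
Summing a geometric series: total = 980·[0.8601·(1 − 0.8601^7) / (1 − 0.8601)] ≈ 3927.0303 billion.

3927 billion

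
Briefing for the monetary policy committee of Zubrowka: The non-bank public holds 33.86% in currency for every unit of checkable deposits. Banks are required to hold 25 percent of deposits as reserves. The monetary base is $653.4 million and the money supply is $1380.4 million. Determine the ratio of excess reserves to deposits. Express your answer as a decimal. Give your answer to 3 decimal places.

0.045

Using m = M/MB = 1380.4/653.4 ≈ 2.112642. Since m = (1 + c)/(c + rr + e), the denominator satisfies c + rr + e = (1 + c)/m = (1 + 0.3386) / 2.112642 ≈ 0.633614.
With c = 0.3386 and rr = 0.25, the ratio of excess reserves to deposits is 0.633614 − 0.3386 − 0.25 = 0.045014.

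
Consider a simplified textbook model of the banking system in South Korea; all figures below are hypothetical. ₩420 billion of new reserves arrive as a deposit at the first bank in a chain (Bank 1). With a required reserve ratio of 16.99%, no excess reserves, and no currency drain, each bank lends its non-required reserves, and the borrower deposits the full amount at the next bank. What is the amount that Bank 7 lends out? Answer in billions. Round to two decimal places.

₩114.07 billion

Each bank lends a fraction (1 − rr) = 0.8301 of the deposit it receives, so Bank 7 receives 420·0.8301^6 and lends 420·0.8301^7 ≈ 114.0676 billion.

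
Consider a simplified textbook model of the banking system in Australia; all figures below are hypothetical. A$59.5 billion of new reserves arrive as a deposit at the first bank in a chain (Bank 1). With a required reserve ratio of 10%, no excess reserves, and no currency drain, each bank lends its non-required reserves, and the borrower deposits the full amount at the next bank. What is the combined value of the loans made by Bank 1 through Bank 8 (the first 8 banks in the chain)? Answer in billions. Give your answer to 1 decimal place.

A$305.0 billion

Bank i lends (1 − rr)^i of the original deposit: Bank 1 lends 59.5·0.9000 = 53.5500, Bank 2 lends 59.5·0.9000² = 48.1950, and so on.
Summing a geometric series: total = 59.5·[0.9000·(1 − 0.9000^8) / (1 − 0.9000)] ≈ 304.9848 billion.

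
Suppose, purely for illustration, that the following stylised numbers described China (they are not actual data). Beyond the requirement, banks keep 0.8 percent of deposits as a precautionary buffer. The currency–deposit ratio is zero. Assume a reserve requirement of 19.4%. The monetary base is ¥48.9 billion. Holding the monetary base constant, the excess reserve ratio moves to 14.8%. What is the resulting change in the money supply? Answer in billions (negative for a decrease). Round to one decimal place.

-99.1 billion

Initially m₁ = 1 / (0.194 + 0.008) ≈ 4.9505, so M₁ = 4.9505 × 48.9 ≈ 242.0794 billion.
After the change m₂ = 1 / (0.194 + 0.148) ≈ 2.9240, so M₂ = 2.9240 × 48.9 = 142.9836 billion.
ΔM = M₂ − M₁ = 142.9836 − 242.0794 = -99.0958 billion.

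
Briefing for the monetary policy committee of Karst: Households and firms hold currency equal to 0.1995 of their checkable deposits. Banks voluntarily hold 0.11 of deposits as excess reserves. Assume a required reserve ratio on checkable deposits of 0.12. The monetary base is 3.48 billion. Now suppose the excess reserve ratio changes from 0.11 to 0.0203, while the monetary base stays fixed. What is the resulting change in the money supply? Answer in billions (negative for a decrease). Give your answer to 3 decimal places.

2.566 billion

Initially m₁ = (1 + 0.1995) / (0.12 + 0.11 + 0.1995) ≈ 2.79278, so M₁ = 2.79278 × 3.48 ≈ 9.7189 billion.
After the change m₂ = (1 + 0.1995) / (0.12 + 0.0203 + 0.1995) ≈ 3.53002, so M₂ = 3.53002 × 3.48 ≈ 12.2845 billion.
ΔM = M₂ − M₁ = 12.2845 − 9.7189 = 2.5656 billion.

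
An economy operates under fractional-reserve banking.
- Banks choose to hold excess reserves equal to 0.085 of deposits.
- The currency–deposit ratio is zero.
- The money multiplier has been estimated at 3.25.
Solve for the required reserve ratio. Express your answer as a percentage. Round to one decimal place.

22.3%

Using m = 3.25. Since m = (1 + c)/(c + rr + e), the denominator satisfies c + rr + e = (1 + c)/m = (1 + 0) / 3.25 ≈ 0.307692.
With c = 0 and e = 0.085, the required reserve ratio is 0.307692 − 0 − 0.085 = 0.222692.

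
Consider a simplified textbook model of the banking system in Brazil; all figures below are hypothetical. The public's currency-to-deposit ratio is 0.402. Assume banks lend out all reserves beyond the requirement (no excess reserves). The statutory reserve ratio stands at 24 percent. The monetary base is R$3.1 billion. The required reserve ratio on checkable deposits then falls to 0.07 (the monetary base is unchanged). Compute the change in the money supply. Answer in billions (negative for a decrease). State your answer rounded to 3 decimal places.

R$2.438 billion

Initially m₁ = (1 + 0.402) / (0.24 + 0.402) ≈ 2.18380, so M₁ = 2.18380 × 3.1 ≈ 6.7698 billion.
After the change m₂ = (1 + 0.402) / (0.07 + 0.402) ≈ 2.97034, so M₂ = 2.97034 × 3.1 ≈ 9.2081 billion.
ΔM = M₂ − M₁ = 9.2081 − 6.7698 = 2.4383 billion.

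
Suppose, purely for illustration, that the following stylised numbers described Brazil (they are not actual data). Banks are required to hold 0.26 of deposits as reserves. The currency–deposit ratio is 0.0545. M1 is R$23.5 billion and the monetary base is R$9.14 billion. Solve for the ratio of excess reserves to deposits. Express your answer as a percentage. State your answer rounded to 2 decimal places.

Using m = M/MB = 23.5/9.14 ≈ 2.571116. Since m = (1 + c)/(c + rr + e), the denominator satisfies c + rr + e = (1 + c)/m = (1 + 0.0545) / 2.571116 ≈ 0.410133.
With c = 0.0545 and rr = 0.26, the ratio of excess reserves to deposits is 0.410133 − 0.0545 − 0.26 = 0.095633.

9.56%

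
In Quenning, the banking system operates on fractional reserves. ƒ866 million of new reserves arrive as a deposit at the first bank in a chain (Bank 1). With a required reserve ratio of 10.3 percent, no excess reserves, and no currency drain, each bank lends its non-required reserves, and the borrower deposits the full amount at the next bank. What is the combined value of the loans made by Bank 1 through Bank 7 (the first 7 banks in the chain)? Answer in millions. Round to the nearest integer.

Bank i lends (1 − rr)^i of the original deposit: Bank 1 lends 866·0.8970 = 776.8020, Bank 2 lends 866·0.8970² ≈ 696.7914, and so on.
Summing a geometric series: total = 866·[0.8970·(1 − 0.8970^7) / (1 − 0.8970)] ≈ 4017.8943 million.

ƒ4018 million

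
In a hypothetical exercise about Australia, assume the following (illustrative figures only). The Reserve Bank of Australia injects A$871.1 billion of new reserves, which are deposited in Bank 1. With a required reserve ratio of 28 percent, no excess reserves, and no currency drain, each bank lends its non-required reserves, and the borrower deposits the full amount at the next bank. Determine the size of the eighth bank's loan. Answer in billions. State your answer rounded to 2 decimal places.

A$62.91 billion

Each bank lends a fraction (1 − rr) = 0.7200 of the deposit it receives, so Bank 8 receives 871.1·0.7200^7 and lends 871.1·0.7200^8 ≈ 62.9112 billion.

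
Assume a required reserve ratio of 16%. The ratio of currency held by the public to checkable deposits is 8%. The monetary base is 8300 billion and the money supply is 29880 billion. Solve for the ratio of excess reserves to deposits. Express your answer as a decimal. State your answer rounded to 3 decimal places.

Using m = M/MB = 29880/8300 = 3.600000. Since m = (1 + c)/(c + rr + e), the denominator satisfies c + rr + e = (1 + c)/m = (1 + 0.08) / 3.600000 = 0.300000.
With c = 0.08 and rr = 0.16, the ratio of excess reserves to deposits is 0.300000 − 0.08 − 0.16 = 0.06.

0.060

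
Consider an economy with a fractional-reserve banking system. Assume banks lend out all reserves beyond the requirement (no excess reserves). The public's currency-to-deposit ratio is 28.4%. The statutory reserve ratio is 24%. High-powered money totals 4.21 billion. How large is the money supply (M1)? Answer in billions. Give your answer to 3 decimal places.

The money multiplier is m = (1 + c) / (rr + c) = (1 + 0.284) / (0.24 + 0.284) ≈ 2.45038.
So M = m × MB = 2.45038 × 4.21 ≈ 10.3161 billion.

10.316 billion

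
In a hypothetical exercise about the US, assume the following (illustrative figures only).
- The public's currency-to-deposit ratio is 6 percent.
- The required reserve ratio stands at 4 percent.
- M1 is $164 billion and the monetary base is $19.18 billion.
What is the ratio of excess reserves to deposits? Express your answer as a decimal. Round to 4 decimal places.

0.0240

Using m = M/MB = 164/19.18 ≈ 8.550574. Since m = (1 + c)/(c + rr + e), the denominator satisfies c + rr + e = (1 + c)/m = (1 + 0.06) / 8.550574 ≈ 0.123968.
With c = 0.06 and rr = 0.04, the ratio of excess reserves to deposits is 0.123968 − 0.06 − 0.04 = 0.023968.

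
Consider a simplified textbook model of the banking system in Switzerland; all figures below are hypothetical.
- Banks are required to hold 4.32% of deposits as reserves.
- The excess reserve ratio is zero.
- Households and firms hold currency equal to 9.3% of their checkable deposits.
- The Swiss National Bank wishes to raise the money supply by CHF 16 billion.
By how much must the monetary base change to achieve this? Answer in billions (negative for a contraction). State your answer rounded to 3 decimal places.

The money multiplier is m = (1 + c) / (rr + c) = (1 + 0.093) / (0.0432 + 0.093) ≈ 8.024963.
ΔMB = ΔM / m = (+16) / 8.024963 ≈ 1.9938 billion.

CHF 1.994 billion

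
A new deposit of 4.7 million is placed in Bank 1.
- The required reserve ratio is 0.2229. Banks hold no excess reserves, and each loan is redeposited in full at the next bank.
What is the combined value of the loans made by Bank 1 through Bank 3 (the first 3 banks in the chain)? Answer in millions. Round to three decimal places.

Bank i lends (1 − rr)^i of the original deposit: Bank 1 lends 4.7·0.7771 ≈ 3.6524, Bank 2 lends 4.7·0.7771² ≈ 2.8383, and so on.
Summing a geometric series: total = 4.7·[0.7771·(1 − 0.7771^3) / (1 − 0.7771)] ≈ 8.6962 million.

8.696 million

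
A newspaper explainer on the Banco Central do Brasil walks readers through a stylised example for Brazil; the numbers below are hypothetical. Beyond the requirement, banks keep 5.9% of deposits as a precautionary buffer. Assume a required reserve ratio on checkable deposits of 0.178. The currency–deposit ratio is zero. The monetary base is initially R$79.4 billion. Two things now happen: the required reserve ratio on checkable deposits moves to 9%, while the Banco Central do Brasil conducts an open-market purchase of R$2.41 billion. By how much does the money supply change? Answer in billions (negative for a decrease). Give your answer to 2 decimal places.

R$214.04 billion

Before: m₁ = 1 / (0.178 + 0.059) ≈ 4.21941, MB₁ = 79.4, so M₁ = 4.21941 × 79.4 ≈ 335.0212 billion.
After: m₂ = 1 / (0.09 + 0.059) ≈ 6.71141, MB₂ = 79.4 + 2.41 = 81.81, so M₂ = 6.71141 × 81.81 ≈ 549.0605 billion.
ΔM = M₂ − M₁ = 549.0605 − 335.0212 = 214.0393 billion.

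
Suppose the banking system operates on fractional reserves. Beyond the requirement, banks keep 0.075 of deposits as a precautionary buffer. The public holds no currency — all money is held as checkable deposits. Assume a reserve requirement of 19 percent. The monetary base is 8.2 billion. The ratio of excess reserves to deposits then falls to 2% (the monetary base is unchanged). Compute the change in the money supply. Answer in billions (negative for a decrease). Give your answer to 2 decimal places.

Initially m₁ = 1 / (0.19 + 0.075) ≈ 3.7736, so M₁ = 3.7736 × 8.2 ≈ 30.9435 billion.
After the change m₂ = 1 / (0.19 + 0.02) ≈ 4.7619, so M₂ = 4.7619 × 8.2 ≈ 39.0476 billion.
ΔM = M₂ − M₁ = 39.0476 − 30.9435 = 8.1041 billion.

8.10 billion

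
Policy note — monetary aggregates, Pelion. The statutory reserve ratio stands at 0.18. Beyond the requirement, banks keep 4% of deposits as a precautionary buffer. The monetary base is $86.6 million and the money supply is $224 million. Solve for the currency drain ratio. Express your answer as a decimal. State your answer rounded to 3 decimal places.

Using m = M/MB = 224/86.6 ≈ 2.586605. From m = (1 + c)/(c + rr + e), rearranging gives 1 + c = m·(c + rr + e), so c·(1 − m) = m·(rr + e) − 1.
Hence c = [m·(rr + e) − 1]/(1 − m) = [2.586605 × (0.18 + 0.04) − 1] / (1 − 2.586605) ≈ 0.271616.

0.272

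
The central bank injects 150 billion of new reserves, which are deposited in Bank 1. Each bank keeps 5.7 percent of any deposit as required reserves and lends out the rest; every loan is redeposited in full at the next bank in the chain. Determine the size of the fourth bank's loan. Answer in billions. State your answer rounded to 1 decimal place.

118.6 billion

Each bank lends a fraction (1 − rr) = 0.9430 of the deposit it receives, so Bank 4 receives 150·0.9430^3 and lends 150·0.9430^4 ≈ 118.6146 billion.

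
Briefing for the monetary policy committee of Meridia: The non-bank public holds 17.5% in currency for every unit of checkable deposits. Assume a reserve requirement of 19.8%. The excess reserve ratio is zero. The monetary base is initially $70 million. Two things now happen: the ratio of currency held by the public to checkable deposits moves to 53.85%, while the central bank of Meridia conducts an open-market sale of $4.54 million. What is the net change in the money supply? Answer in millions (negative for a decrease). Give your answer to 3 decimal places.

Before: m₁ = (1 + 0.175) / (0.198 + 0.175) ≈ 3.150134, MB₁ = 70, so M₁ = 3.150134 × 70 ≈ 220.5094 million.
After: m₂ = (1 + 0.5385) / (0.198 + 0.5385) ≈ 2.088934, MB₂ = 70 − 4.54 = 65.46, so M₂ = 2.088934 × 65.46 ≈ 136.7416 million.
ΔM = M₂ − M₁ = 136.7416 − 220.5094 = -83.7678 million.

-83.768 million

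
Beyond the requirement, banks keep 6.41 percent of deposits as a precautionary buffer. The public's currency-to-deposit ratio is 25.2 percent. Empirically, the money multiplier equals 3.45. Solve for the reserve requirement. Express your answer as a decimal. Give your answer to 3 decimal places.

Using m = 3.45. Since m = (1 + c)/(c + rr + e), the denominator satisfies c + rr + e = (1 + c)/m = (1 + 0.252) / 3.45 ≈ 0.362899.
With c = 0.252 and e = 0.0641, the reserve requirement is 0.362899 − 0.252 − 0.0641 = 0.046799.

0.047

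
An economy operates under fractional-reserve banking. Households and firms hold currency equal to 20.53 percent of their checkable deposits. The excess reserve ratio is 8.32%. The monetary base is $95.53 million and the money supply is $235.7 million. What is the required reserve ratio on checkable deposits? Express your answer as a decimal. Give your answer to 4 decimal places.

Using m = M/MB = 235.7/95.53 ≈ 2.467288. Since m = (1 + c)/(c + rr + e), the denominator satisfies c + rr + e = (1 + c)/m = (1 + 0.2053) / 2.467288 ≈ 0.488512.
With c = 0.2053 and e = 0.0832, the required reserve ratio on checkable deposits is 0.488512 − 0.2053 − 0.0832 = 0.200012.

0.2000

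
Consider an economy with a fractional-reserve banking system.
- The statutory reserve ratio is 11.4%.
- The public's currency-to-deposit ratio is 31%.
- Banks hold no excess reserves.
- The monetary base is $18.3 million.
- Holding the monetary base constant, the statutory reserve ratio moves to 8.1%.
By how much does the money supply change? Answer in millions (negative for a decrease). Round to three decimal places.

Initially m₁ = (1 + 0.31) / (0.114 + 0.31) ≈ 3.089623, so M₁ = 3.089623 × 18.3 ≈ 56.5401 million.
After the change m₂ = (1 + 0.31) / (0.081 + 0.31) ≈ 3.350384, so M₂ = 3.350384 × 18.3 ≈ 61.312 million.
ΔM = M₂ − M₁ = 61.312 − 56.5401 = 4.7719 million.

$4.772 million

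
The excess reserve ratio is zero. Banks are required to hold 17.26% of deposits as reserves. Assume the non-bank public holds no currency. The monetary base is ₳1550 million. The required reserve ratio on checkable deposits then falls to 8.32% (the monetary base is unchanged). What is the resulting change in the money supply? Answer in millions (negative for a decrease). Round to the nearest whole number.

Initially m₁ = 1 / (0.1726) ≈ 5.79374, so M₁ = 5.79374 × 1550 = 8980.297 million.
After the change m₂ = 1 / (0.0832) ≈ 12.01923, so M₂ = 12.01923 × 1550 = 18629.8065 million.
ΔM = M₂ − M₁ = 18629.8065 − 8980.297 = 9649.5095 million.

₳9650 million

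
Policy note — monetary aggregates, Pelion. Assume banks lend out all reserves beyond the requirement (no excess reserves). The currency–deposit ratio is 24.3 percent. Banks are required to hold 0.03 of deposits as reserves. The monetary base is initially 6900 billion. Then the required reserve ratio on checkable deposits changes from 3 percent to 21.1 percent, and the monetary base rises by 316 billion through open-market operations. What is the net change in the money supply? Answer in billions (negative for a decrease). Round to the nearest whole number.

-11660 billion

Before: m₁ = (1 + 0.243) / (0.03 + 0.243) ≈ 4.55311, MB₁ = 6900, so M₁ = 4.55311 × 6900 = 31416.459 billion.
After: m₂ = (1 + 0.243) / (0.211 + 0.243) ≈ 2.73789, MB₂ = 6900 + 316 = 7216, so M₂ = 2.73789 × 7216 ≈ 19756.6142 billion.
ΔM = M₂ − M₁ = 19756.6142 − 31416.459 = -11659.8448 billion.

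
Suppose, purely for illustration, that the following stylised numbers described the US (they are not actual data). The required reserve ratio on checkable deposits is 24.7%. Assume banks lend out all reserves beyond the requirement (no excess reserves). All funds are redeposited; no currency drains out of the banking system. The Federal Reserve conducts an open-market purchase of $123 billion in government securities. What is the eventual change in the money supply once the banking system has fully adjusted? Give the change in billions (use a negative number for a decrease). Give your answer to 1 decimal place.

The simple money multiplier is m = 1/rr = 1/0.247 ≈ 4.04858.
An open-market purchase increases the monetary base by 123 billion, so ΔM = m × ΔMB = 4.04858 × 123 ≈ 497.9753 billion.

$498.0 billion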